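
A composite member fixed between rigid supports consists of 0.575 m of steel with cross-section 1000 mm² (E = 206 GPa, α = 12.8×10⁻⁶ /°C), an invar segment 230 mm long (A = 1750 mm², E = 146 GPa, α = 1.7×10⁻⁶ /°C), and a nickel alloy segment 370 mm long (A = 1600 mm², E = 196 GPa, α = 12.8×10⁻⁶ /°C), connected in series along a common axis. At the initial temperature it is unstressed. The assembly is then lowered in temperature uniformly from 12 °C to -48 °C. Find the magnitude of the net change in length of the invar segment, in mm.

|ΔL| ≈ 0.115 mm

If the supports were absent, the total length change would be Σ αᵢΔT Lᵢ = 12.8×10⁻⁶×60×575 + 1.7×10⁻⁶×60×230 + 12.8×10⁻⁶×60×370 = 0.7492 mm.
The rigid supports impose zero overall length change; the single axial force P common to all segments must satisfy P Σ Lᵢ/(AᵢEᵢ) = δ_free.
The series flexibility is Σ Lᵢ/(AᵢEᵢ) = 575/(1000×206×10³) + 230/(1750×146×10³) + 370/(1600×196×10³) = 4.871×10⁻⁶ mm/N.
So P = 0.7492 / 4.871×10⁻⁶ = 153.8 kN, tensile.
For the invar segment, free thermal change = 1.7×10⁻⁶×60×230 = 0.02346 mm and elastic change from P = 153800×230/(1750×146×10³) = 0.1385 mm; these oppose, so the net change is 0.115 mm (segment lengthens).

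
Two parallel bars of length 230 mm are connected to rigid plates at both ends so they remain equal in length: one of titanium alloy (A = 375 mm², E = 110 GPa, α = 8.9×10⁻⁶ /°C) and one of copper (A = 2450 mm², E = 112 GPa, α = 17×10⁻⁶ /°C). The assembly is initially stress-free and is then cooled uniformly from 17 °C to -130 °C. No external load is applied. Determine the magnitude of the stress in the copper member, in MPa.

σ ≈ 17.4 MPa (tensile)

Equilibrium of a rigid end plate with no external load gives equal and opposite internal forces ±P in the two members. Since α_{copper} > α_{titanium alloy}, cooling drives the copper into tension and the titanium alloy into compression.
Equating the net (thermal + elastic) strains gives |α₁ − α₂|·ΔT = P·[1/(A₁E₁) + 1/(A₂E₂)].
|α₁ − α₂|·ΔT = 8.1×10⁻⁶ × 147 = 0.001191.
1/(A₁E₁) + 1/(A₂E₂) = 1/(375×110×10³) + 1/(2450×112×10³) = 2.789×10⁻⁸ N⁻¹.
So P = 0.001191 / 2.789×10⁻⁸ = 42.7 kN.
σ_{copper} = P/A₂ = 42700/2450 = 17.43 MPa, tensile.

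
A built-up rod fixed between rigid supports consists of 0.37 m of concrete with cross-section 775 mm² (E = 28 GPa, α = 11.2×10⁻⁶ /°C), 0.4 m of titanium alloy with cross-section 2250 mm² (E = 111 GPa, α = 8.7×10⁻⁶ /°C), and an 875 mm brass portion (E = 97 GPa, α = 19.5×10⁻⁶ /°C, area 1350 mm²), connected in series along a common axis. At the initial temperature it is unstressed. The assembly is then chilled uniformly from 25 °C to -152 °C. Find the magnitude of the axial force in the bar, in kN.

P ≈ 172 kN (tensile)

With the walls removed the bar would change length by δ_free = Σ αᵢΔT Lᵢ = 11.2×10⁻⁶×177×370 + 8.7×10⁻⁶×177×400 + 19.5×10⁻⁶×177×875 = 4.37 mm.
Since the ends are fixed, an axial force P builds up, equal in every segment, with P · Σ Lᵢ/(AᵢEᵢ) = δ_free.
The series flexibility is Σ Lᵢ/(AᵢEᵢ) = 370/(775×28×10³) + 400/(2250×111×10³) + 875/(1350×97×10³) = 2.533×10⁻⁵ mm/N.
So P = 4.37 / 2.533×10⁻⁵ = 172.5 kN, tensile.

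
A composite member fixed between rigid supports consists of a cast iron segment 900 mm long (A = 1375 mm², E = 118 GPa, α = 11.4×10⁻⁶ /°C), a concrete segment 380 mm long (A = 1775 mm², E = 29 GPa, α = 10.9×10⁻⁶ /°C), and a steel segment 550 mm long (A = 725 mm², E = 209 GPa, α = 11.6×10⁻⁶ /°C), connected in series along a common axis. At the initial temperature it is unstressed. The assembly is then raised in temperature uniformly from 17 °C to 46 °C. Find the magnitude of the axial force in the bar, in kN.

With the walls removed the bar would change length by δ_free = Σ αᵢΔT Lᵢ = 11.4×10⁻⁶×29×900 + 10.9×10⁻⁶×29×380 + 11.6×10⁻⁶×29×550 = 0.6027 mm.
The rigid supports impose zero overall length change; the single axial force P common to all segments must satisfy P Σ Lᵢ/(AᵢEᵢ) = δ_free.
Σ Lᵢ/(AᵢEᵢ) = 900/(1375×118×10³) + 380/(1775×29×10³) + 550/(725×209×10³) = 1.656×10⁻⁵ mm/N.
Hence P = δ_free / Σ(L/AE) = 0.6027/1.656×10⁻⁵ = 36.4 kN (compressive).

P ≈ 36.4 kN (compressive)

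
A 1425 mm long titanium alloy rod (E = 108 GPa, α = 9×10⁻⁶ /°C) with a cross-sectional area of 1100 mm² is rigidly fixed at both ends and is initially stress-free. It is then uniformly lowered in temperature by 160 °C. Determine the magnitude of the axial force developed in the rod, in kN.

P ≈ 171 kN (tensile)

With zero net strain, σ = E·αΔT = 108 GPa × 9×10⁻⁶ × 160 = 155.5 MPa.
Axial force P = σA = 155.5 × 1100 = 171100 N = 171.1 kN, tensile.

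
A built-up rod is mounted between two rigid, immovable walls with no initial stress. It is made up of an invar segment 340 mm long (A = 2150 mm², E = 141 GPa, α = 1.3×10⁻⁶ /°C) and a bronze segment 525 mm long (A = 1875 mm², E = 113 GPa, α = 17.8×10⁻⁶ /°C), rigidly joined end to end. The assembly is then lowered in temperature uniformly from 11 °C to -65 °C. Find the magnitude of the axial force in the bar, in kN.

Free thermal contraction of the whole bar: Σ αᵢΔT Lᵢ = 1.3×10⁻⁶×76×340 + 17.8×10⁻⁶×76×525 = 0.7438 mm.
The walls prevent any net length change, so an axial force P (same in every segment) develops. Compatibility: P · Σ Lᵢ/(AᵢEᵢ) = δ_free.
Σ Lᵢ/(AᵢEᵢ) = 340/(2150×141×10³) + 525/(1875×113×10³) = 3.599×10⁻⁶ mm/N.
P = 0.7438 / 3.599×10⁻⁶ = 206600 N = 206.6 kN, tensile.

P ≈ 207 kN (tensile)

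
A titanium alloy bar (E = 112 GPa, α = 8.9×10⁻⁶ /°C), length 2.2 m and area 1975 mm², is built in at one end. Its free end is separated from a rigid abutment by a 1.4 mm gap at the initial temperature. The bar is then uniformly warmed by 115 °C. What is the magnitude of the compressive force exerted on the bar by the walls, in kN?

P ≈ 85.6 kN

If the wall were absent the bar would grow by αΔT L = 8.9×10⁻⁶ × 115 × 2200 = 2.252 mm.
The gap closes (δ_free > 1.4 mm) and the wall then resists a further 2.252 − 1.4 = 0.8517 mm of expansion.
So σ = E(δ_free − g)/L = 112×10³ × 0.8517/2200 = 43.36 MPa.
P = σA = 43.36 × 1975 = 85.63 kN.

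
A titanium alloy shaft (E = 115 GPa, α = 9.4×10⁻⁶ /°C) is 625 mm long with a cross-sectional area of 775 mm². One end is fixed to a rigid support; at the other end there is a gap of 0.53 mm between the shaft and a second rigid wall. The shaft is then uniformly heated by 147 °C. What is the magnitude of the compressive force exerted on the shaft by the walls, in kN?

Free thermal elongation = αΔT L = 9.4×10⁻⁶ × 147 × 625 = 0.8636 mm.
The gap closes (δ_free > 0.53 mm) and the wall then resists a further 0.8636 − 0.53 = 0.3336 mm of expansion.
Compatibility: PL/(AE) = 0.3336 mm, so σ = P/A = E × (0.3336/625) = 61.39 MPa.
P = σA = 61.39 × 775 = 47.57 kN.

P ≈ 47.6 kN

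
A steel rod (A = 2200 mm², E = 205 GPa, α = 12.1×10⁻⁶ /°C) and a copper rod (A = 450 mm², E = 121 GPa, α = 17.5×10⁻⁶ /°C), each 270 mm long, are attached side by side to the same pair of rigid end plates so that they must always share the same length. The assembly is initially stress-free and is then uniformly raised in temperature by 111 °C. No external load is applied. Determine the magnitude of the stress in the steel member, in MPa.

σ ≈ 13.2 MPa (tensile)

Both members must finish at the same length. With the larger α, the copper tends to over-expand; the plates restrain it, putting the copper in compression and the steel in tension. With no external load the two internal forces are equal and opposite, magnitude P.
Setting the final lengths equal and cancelling L: (α₁ − α₂)ΔT = P/(A₁E₁) + P/(A₂E₂).
|α₁ − α₂|·ΔT = 5.4×10⁻⁶ × 111 = 0.0005994.
1/(A₁E₁) + 1/(A₂E₂) = 1/(2200×205×10³) + 1/(450×121×10³) = 2.058×10⁻⁸ N⁻¹.
So P = 0.0005994 / 2.058×10⁻⁸ = 29.12 kN.
σ_{steel} = P/A₁ = 29120/2200 = 13.24 MPa, tensile.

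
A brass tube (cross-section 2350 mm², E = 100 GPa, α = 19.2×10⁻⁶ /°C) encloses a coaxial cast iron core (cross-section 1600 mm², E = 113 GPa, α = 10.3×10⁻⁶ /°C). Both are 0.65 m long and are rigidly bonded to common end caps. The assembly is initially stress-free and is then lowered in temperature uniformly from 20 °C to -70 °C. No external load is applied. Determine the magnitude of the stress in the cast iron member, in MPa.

σ ≈ 51.2 MPa (compressive)

Equilibrium of a rigid end plate with no external load gives equal and opposite internal forces ±P in the two members. Since α_{brass} > α_{cast iron}, cooling drives the brass into tension and the cast iron into compression.
Setting the final lengths equal and cancelling L: (α₁ − α₂)ΔT = P/(A₁E₁) + P/(A₂E₂).
|α₁ − α₂|·ΔT = 8.9×10⁻⁶ × 90 = 0.000801.
1/(A₁E₁) + 1/(A₂E₂) = 1/(2350×100×10³) + 1/(1600×113×10³) = 9.786×10⁻⁹ N⁻¹.
P = 0.000801 / 9.786×10⁻⁹ = 81850 N = 81.85 kN.
σ_{cast iron} = P/A₂ = 81850/1600 = 51.16 MPa, compressive.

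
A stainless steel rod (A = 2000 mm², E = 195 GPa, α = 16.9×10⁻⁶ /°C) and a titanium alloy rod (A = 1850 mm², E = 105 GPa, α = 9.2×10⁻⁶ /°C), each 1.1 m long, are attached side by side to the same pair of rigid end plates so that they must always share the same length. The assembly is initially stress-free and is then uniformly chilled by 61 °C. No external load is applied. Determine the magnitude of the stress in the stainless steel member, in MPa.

σ ≈ 30.5 MPa (tensile)

The stainless steel has the larger α, so on cooling it would change length more than the titanium alloy if both were free. The rigid plates force a common final length, so the stainless steel is put into tension and the titanium alloy into compression, with equal and opposite forces P (no external load).
Compatibility of the two members (thermal + elastic change equal): (α₁ − α₂)ΔT = P·[1/(A₁E₁) + 1/(A₂E₂)].
|α₁ − α₂|·ΔT = 7.7×10⁻⁶ × 61 = 0.0004697.
1/(A₁E₁) + 1/(A₂E₂) = 1/(2000×195×10³) + 1/(1850×105×10³) = 7.712×10⁻⁹ N⁻¹.
P = 0.0004697 / 7.712×10⁻⁹ = 60900 N = 60.9 kN.
σ_{stainless steel} = P/A₁ = 60900/2000 = 30.45 MPa, tensile.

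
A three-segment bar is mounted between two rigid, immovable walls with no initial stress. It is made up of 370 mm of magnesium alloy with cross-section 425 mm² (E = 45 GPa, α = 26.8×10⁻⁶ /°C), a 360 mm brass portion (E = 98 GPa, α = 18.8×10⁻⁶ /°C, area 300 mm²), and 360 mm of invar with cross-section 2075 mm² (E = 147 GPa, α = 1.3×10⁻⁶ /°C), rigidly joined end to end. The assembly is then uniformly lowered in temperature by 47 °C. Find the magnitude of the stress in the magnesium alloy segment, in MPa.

With the walls removed the bar would change length by δ_free = Σ αᵢΔT Lᵢ = 26.8×10⁻⁶×47×370 + 18.8×10⁻⁶×47×360 + 1.3×10⁻⁶×47×360 = 0.8061 mm.
The walls prevent any net length change, so an axial force P (same in every segment) develops. Compatibility: P · Σ Lᵢ/(AᵢEᵢ) = δ_free.
Σ Lᵢ/(AᵢEᵢ) = 370/(425×45×10³) + 360/(300×98×10³) + 360/(2075×147×10³) = 3.277×10⁻⁵ mm/N.
P = 0.8061 / 3.277×10⁻⁵ = 24600 N = 24.6 kN, tensile.
σ_{magnesium alloy} = P / A = 24600 / 425 = 57.88 MPa.

σ ≈ 57.9 MPa (tensile)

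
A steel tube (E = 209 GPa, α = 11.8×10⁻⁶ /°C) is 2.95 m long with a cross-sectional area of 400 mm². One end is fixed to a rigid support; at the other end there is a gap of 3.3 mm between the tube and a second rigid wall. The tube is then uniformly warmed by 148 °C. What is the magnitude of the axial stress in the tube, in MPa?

If the wall were absent the tube would grow by αΔT L = 11.8×10⁻⁶ × 148 × 2950 = 5.152 mm.
This exceeds the 3.3 mm gap, so the wall pushes back. The portion of expansion that must be recovered elastically is δ_free − gap = 5.152 − 3.3 = 1.852 mm.
That suppressed elongation corresponds to σ = E·Δ/L = 209×10³ × 1.852/2950 = 131.2 MPa.

σ ≈ 131 MPa (compressive)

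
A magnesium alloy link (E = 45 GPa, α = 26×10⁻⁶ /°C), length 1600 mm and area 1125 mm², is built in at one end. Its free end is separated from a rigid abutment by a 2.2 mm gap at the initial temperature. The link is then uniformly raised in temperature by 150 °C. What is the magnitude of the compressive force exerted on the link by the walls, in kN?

If the wall were absent the link would grow by αΔT L = 26×10⁻⁶ × 150 × 1600 = 6.24 mm.
The gap closes (δ_free > 2.2 mm) and the wall then resists a further 6.24 − 2.2 = 4.04 mm of expansion.
Compatibility: PL/(AE) = 4.04 mm, so σ = P/A = E × (4.04/1600) = 113.6 MPa.
P = σA = 113.6 × 1125 = 127.8 kN.

P ≈ 128 kN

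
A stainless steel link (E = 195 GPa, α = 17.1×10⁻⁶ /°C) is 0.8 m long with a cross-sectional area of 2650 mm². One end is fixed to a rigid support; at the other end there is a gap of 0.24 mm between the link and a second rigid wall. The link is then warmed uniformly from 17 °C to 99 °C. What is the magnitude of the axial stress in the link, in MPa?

σ ≈ 215 MPa (compressive)

Unrestrained expansion: δ_free = αΔT L = 17.1×10⁻⁶ × 82 × 800 = 1.122 mm.
This exceeds the 0.24 mm gap, so the wall pushes back. The portion of expansion that must be recovered elastically is δ_free − gap = 1.122 − 0.24 = 0.8818 mm.
So σ = E(δ_free − g)/L = 195×10³ × 0.8818/800 = 214.9 MPa.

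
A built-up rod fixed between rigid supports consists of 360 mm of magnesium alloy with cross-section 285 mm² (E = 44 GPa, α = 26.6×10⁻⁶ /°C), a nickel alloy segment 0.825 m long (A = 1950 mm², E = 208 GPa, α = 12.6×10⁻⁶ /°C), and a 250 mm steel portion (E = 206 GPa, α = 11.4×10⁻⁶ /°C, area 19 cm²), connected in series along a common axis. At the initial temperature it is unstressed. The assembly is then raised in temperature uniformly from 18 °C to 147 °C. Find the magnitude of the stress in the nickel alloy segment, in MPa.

Free thermal expansion of the whole bar: Σ αᵢΔT Lᵢ = 26.6×10⁻⁶×129×360 + 12.6×10⁻⁶×129×825 + 11.4×10⁻⁶×129×250 = 2.944 mm.
The rigid supports impose zero overall length change; the single axial force P common to all segments must satisfy P Σ Lᵢ/(AᵢEᵢ) = δ_free.
The series flexibility is Σ Lᵢ/(AᵢEᵢ) = 360/(285×44×10³) + 825/(1950×208×10³) + 250/(1900×206×10³) = 3.138×10⁻⁵ mm/N.
Hence P = δ_free / Σ(L/AE) = 2.944/3.138×10⁻⁵ = 93.81 kN (compressive).
σ_{nickel alloy} = P / A = 93810 / 1950 = 48.11 MPa.

σ ≈ 48.1 MPa (compressive)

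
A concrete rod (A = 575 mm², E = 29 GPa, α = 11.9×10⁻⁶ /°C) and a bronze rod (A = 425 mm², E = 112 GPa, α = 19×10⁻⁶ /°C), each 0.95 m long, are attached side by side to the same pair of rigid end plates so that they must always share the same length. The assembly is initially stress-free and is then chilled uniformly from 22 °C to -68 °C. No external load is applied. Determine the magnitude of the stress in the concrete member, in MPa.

The bronze has the larger α, so on cooling it would change length more than the concrete if both were free. The rigid plates force a common final length, so the bronze is put into tension and the concrete into compression, with equal and opposite forces P (no external load).
Equating the net (thermal + elastic) strains gives |α₁ − α₂|·ΔT = P·[1/(A₁E₁) + 1/(A₂E₂)].
|α₁ − α₂|·ΔT = 7.1×10⁻⁶ × 90 = 0.000639.
1/(A₁E₁) + 1/(A₂E₂) = 1/(575×29×10³) + 1/(425×112×10³) = 8.098×10⁻⁸ N⁻¹.
So P = 0.000639 / 8.098×10⁻⁸ = 7.891 kN.
σ_{concrete} = P/A₁ = 7891/575 = 13.72 MPa, compressive.

σ ≈ 13.7 MPa (compressive)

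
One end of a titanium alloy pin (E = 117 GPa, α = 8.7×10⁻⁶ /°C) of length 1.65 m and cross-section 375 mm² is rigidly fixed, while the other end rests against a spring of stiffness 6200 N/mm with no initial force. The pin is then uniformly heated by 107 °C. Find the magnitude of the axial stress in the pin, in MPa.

σ ≈ 20.6 MPa (compressive)

If the spring were absent the pin would lengthen by αΔT L = 8.7×10⁻⁶ × 107 × 1650 = 1.536 mm.
With a force P in the spring, the elastic change of the pin is PL/(AE) and that of the spring is P/k; compatibility requires their sum to equal δ_free.
P [ L/(AE) + 1/k ] = δ_free → P [ 1650/(375×117×10³) + 1/(6200) ] = 1.536.
P = 1.536 / 0.0001989 = 7723 N.
σ = P/A = 7723/375 = 20.59 MPa.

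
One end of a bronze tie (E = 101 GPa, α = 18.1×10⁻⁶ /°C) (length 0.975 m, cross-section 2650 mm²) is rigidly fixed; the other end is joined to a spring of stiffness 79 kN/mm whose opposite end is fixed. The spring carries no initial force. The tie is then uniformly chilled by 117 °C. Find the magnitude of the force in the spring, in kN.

P ≈ 127 kN

The unrestrained thermal change is αΔT L = 18.1×10⁻⁶ × 117 × 975 = 2.065 mm.
With a force P in the spring, the elastic change of the tie is PL/(AE) and that of the spring is P/k; compatibility requires their sum to equal δ_free.
P [ L/(AE) + 1/k ] = δ_free → P [ 975/(2650×101×10³) + 1/(79×10³) ] = 2.065.
P = 2.065 / 1.63×10⁻⁵ = 126700 N.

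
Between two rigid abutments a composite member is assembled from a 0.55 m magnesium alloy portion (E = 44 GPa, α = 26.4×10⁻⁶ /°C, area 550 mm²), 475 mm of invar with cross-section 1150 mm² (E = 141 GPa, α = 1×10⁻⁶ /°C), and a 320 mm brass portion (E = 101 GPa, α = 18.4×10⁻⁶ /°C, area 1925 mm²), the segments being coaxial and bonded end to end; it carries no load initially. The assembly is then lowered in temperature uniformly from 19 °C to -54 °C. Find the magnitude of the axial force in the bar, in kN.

P ≈ 55.8 kN (tensile)

Free thermal contraction of the whole bar: Σ αᵢΔT Lᵢ = 26.4×10⁻⁶×73×550 + 1×10⁻⁶×73×475 + 18.4×10⁻⁶×73×320 = 1.524 mm.
The rigid supports impose zero overall length change; the single axial force P common to all segments must satisfy P Σ Lᵢ/(AᵢEᵢ) = δ_free.
Σ Lᵢ/(AᵢEᵢ) = 550/(550×44×10³) + 475/(1150×141×10³) + 320/(1925×101×10³) = 2.73×10⁻⁵ mm/N.
Hence P = δ_free / Σ(L/AE) = 1.524/2.73×10⁻⁵ = 55.84 kN (tensile).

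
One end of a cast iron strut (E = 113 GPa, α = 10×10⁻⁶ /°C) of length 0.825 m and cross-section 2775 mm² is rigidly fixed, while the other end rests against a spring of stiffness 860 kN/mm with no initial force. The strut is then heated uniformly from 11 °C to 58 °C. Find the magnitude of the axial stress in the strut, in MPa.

Free thermal expansion: δ_free = αΔT L = 10×10⁻⁶ × 47 × 825 = 0.3877 mm.
With a force P in the spring, the elastic change of the strut is PL/(AE) and that of the spring is P/k; compatibility requires their sum to equal δ_free.
So P = δ_free / [L/(AE) + 1/k] = 0.3877 / [ 825/(2775×113×10³) + 1/(860×10³) ].
P = 0.3877 / 3.794×10⁻⁶ = 102200 N.
σ = P/A = 102200/2775 = 36.83 MPa.

σ ≈ 36.8 MPa (compressive)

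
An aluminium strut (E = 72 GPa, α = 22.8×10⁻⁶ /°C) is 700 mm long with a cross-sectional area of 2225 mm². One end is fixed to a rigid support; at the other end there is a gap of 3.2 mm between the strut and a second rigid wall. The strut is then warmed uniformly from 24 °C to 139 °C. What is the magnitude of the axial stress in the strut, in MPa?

If the wall were absent the strut would grow by αΔT L = 22.8×10⁻⁶ × 115 × 700 = 1.835 mm.
This is smaller than the 3.2 mm clearance, so the strut expands freely without reaching the stop — the stress is zero.

σ ≈ 0 MPa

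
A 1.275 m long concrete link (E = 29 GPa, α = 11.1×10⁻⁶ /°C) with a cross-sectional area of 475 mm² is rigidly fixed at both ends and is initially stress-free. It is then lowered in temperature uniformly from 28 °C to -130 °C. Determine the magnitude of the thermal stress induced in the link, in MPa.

σ ≈ 50.9 MPa (tensile)

Because both ends are immovable the net strain is zero, and the suppressed thermal strain is αΔT = 11.1×10⁻⁶ × 158 = 1753.8×10⁻⁶.
The stress required to suppress this strain is σ = Eε = 29×10³ × 1753.8×10⁻⁶ = 50.86 MPa, tensile since the link is trying to contract.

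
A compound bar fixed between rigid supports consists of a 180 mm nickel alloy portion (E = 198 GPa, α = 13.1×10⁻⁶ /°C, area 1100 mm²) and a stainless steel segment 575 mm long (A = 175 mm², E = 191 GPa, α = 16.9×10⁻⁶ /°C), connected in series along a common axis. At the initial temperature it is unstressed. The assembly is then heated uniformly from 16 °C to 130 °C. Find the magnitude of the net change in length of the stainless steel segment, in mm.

If the supports were absent, the total length change would be Σ αᵢΔT Lᵢ = 13.1×10⁻⁶×114×180 + 16.9×10⁻⁶×114×575 = 1.377 mm.
The rigid supports impose zero overall length change; the single axial force P common to all segments must satisfy P Σ Lᵢ/(AᵢEᵢ) = δ_free.
The series flexibility is Σ Lᵢ/(AᵢEᵢ) = 180/(1100×198×10³) + 575/(175×191×10³) = 1.803×10⁻⁵ mm/N.
So P = 1.377 / 1.803×10⁻⁵ = 76.35 kN, compressive.
For the stainless steel segment, free thermal change = 16.9×10⁻⁶×114×575 = 1.108 mm and elastic change from P = 76350×575/(175×191×10³) = 1.314 mm; these oppose, so the net change is 0.206 mm (segment shortens).

|ΔL| ≈ 0.206 mm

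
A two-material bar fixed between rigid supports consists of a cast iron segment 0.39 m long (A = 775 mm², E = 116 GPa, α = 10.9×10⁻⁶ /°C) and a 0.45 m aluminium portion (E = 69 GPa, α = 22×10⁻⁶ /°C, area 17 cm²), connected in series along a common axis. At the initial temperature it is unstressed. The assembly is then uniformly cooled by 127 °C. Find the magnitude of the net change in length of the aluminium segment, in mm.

|ΔL| ≈ 0.414 mm

If the supports were absent, the total length change would be Σ αᵢΔT Lᵢ = 10.9×10⁻⁶×127×390 + 22×10⁻⁶×127×450 = 1.797 mm.
The walls prevent any net length change, so an axial force P (same in every segment) develops. Compatibility: P · Σ Lᵢ/(AᵢEᵢ) = δ_free.
Σ Lᵢ/(AᵢEᵢ) = 390/(775×116×10³) + 450/(1700×69×10³) = 8.174×10⁻⁶ mm/N.
Hence P = δ_free / Σ(L/AE) = 1.797/8.174×10⁻⁶ = 219.9 kN (tensile).
For the aluminium segment, free thermal change = 22×10⁻⁶×127×450 = 1.257 mm and elastic change from P = 219900×450/(1700×69×10³) = 0.8434 mm; these oppose, so the net change is 0.414 mm (segment shortens).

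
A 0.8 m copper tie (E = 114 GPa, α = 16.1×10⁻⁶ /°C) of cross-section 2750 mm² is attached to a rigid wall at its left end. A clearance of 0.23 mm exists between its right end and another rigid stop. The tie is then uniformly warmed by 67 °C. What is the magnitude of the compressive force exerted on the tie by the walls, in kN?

P ≈ 248 kN

Unrestrained expansion: δ_free = αΔT L = 16.1×10⁻⁶ × 67 × 800 = 0.863 mm.
The gap closes (δ_free > 0.23 mm) and the wall then resists a further 0.863 − 0.23 = 0.633 mm of expansion.
That suppressed elongation corresponds to σ = E·Δ/L = 114×10³ × 0.633/800 = 90.2 MPa.
P = σA = 90.2 × 2750 = 248 kN.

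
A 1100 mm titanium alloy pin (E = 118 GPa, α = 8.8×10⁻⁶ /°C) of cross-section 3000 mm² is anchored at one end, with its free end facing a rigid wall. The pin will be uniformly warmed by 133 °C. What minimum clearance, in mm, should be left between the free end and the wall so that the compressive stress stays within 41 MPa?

g ≈ 0.905 mm

With no wall the pin would lengthen by αΔT L = 8.8×10⁻⁶ × 133 × 1100 = 1.287 mm.
A stress of 41 MPa corresponds to the wall pushing the pin back by σL/E = 41×1100/(118×10³) = 0.3822 mm.
The gap must absorb the remainder: g_min = 1.287 − 0.3822 = 0.9052 mm.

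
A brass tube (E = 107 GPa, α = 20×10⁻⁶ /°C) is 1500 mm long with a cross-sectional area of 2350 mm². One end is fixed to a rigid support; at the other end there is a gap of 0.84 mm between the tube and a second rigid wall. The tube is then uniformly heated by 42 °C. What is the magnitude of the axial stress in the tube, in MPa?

Unrestrained expansion: δ_free = αΔT L = 20×10⁻⁶ × 42 × 1500 = 1.26 mm.
This exceeds the 0.84 mm gap, so the wall pushes back. The portion of expansion that must be recovered elastically is δ_free − gap = 1.26 − 0.84 = 0.42 mm.
So σ = E(δ_free − g)/L = 107×10³ × 0.42/1500 = 29.96 MPa.

σ ≈ 30 MPa (compressive)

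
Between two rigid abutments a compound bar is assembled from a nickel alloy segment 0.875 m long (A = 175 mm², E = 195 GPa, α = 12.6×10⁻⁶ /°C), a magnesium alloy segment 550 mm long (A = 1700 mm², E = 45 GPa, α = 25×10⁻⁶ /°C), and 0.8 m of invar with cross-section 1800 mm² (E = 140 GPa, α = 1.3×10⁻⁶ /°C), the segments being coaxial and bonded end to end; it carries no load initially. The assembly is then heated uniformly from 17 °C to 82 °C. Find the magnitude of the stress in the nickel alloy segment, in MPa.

σ ≈ 266 MPa (compressive)

With the walls removed the bar would change length by δ_free = Σ αᵢΔT Lᵢ = 12.6×10⁻⁶×65×875 + 25×10⁻⁶×65×550 + 1.3×10⁻⁶×65×800 = 1.678 mm.
The rigid supports impose zero overall length change; the single axial force P common to all segments must satisfy P Σ Lᵢ/(AᵢEᵢ) = δ_free.
Σ Lᵢ/(AᵢEᵢ) = 875/(175×195×10³) + 550/(1700×45×10³) + 800/(1800×140×10³) = 3.601×10⁻⁵ mm/N.
Hence P = δ_free / Σ(L/AE) = 1.678/3.601×10⁻⁵ = 46.6 kN (compressive).
σ_{nickel alloy} = P / A = 46600 / 175 = 266.3 MPa.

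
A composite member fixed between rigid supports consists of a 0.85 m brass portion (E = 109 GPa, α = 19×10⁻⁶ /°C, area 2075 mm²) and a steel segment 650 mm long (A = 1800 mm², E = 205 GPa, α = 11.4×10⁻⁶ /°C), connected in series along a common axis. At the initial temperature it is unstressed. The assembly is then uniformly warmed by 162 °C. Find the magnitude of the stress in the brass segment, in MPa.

σ ≈ 333 MPa (compressive)

With the walls removed the bar would change length by δ_free = Σ αᵢΔT Lᵢ = 19×10⁻⁶×162×850 + 11.4×10⁻⁶×162×650 = 3.817 mm.
The rigid supports impose zero overall length change; the single axial force P common to all segments must satisfy P Σ Lᵢ/(AᵢEᵢ) = δ_free.
Σ Lᵢ/(AᵢEᵢ) = 850/(2075×109×10³) + 650/(1800×205×10³) = 5.52×10⁻⁶ mm/N.
Hence P = δ_free / Σ(L/AE) = 3.817/5.52×10⁻⁶ = 691.5 kN (compressive).
σ_{brass} = P / A = 691500 / 2075 = 333.2 MPa.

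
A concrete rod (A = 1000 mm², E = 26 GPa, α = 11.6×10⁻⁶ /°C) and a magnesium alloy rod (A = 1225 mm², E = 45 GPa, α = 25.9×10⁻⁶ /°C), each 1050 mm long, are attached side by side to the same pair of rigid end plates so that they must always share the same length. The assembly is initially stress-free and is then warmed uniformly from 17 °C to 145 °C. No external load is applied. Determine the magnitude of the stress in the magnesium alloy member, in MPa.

σ ≈ 26.4 MPa (compressive)

Equilibrium of a rigid end plate with no external load gives equal and opposite internal forces ±P in the two members. Since α_{magnesium alloy} > α_{concrete}, heating drives the magnesium alloy into compression and the concrete into tension.
Equating the net (thermal + elastic) strains gives |α₁ − α₂|·ΔT = P·[1/(A₁E₁) + 1/(A₂E₂)].
|α₁ − α₂|·ΔT = 14.3×10⁻⁶ × 128 = 0.00183.
1/(A₁E₁) + 1/(A₂E₂) = 1/(1000×26×10³) + 1/(1225×45×10³) = 5.66×10⁻⁸ N⁻¹.
So P = 0.00183 / 5.66×10⁻⁸ = 32.34 kN.
σ_{magnesium alloy} = P/A₂ = 32340/1225 = 26.4 MPa, compressive.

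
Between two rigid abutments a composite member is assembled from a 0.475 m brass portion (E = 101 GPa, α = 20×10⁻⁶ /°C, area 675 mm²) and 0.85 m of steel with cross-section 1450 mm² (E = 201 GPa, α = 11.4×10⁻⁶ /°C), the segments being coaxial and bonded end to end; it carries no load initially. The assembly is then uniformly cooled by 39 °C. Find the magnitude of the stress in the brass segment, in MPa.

With the walls removed the bar would change length by δ_free = Σ αᵢΔT Lᵢ = 20×10⁻⁶×39×475 + 11.4×10⁻⁶×39×850 = 0.7484 mm.
Since the ends are fixed, an axial force P builds up, equal in every segment, with P · Σ Lᵢ/(AᵢEᵢ) = δ_free.
Σ Lᵢ/(AᵢEᵢ) = 475/(675×101×10³) + 850/(1450×201×10³) = 9.884×10⁻⁶ mm/N.
Hence P = δ_free / Σ(L/AE) = 0.7484/9.884×10⁻⁶ = 75.72 kN (tensile).
σ_{brass} = P / A = 75720 / 675 = 112.2 MPa.

σ ≈ 112 MPa (tensile)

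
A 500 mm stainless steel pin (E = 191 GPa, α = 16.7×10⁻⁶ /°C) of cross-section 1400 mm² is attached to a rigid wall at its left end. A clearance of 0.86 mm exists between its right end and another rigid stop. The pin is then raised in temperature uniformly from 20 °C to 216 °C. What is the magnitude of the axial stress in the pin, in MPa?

σ ≈ 297 MPa (compressive)

Unrestrained expansion: δ_free = αΔT L = 16.7×10⁻⁶ × 196 × 500 = 1.637 mm.
After closing the 0.86 mm clearance, 1.637 − 0.86 = 0.7766 mm of expansion remains to be suppressed by the wall.
Compatibility: PL/(AE) = 0.7766 mm, so σ = P/A = E × (0.7766/500) = 296.7 MPa.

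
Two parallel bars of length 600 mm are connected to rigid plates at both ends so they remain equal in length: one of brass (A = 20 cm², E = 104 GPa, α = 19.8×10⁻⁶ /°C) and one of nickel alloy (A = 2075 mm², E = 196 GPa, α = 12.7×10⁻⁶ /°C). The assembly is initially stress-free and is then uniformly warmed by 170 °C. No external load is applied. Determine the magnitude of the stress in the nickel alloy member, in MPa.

σ ≈ 80.1 MPa (tensile)

Equilibrium of a rigid end plate with no external load gives equal and opposite internal forces ±P in the two members. Since α_{brass} > α_{nickel alloy}, heating drives the brass into compression and the nickel alloy into tension.
Equating the net (thermal + elastic) strains gives |α₁ − α₂|·ΔT = P·[1/(A₁E₁) + 1/(A₂E₂)].
|α₁ − α₂|·ΔT = 7.1×10⁻⁶ × 170 = 0.001207.
1/(A₁E₁) + 1/(A₂E₂) = 1/(2000×104×10³) + 1/(2075×196×10³) = 7.267×10⁻⁹ N⁻¹.
So P = 0.001207 / 7.267×10⁻⁹ = 166.1 kN.
σ_{nickel alloy} = P/A₂ = 166100/2075 = 80.05 MPa, tensile.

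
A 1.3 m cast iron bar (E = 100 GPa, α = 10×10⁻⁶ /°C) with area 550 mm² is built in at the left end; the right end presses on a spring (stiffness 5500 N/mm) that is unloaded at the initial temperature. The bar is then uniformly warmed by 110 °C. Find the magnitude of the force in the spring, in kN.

If the spring were absent the bar would lengthen by αΔT L = 10×10⁻⁶ × 110 × 1300 = 1.43 mm.
Let P be the compressive force at the spring. The bar shortens elastically by PL/(AE) and the spring compresses by P/k; together these equal δ_free.
P [ L/(AE) + 1/k ] = δ_free → P [ 1300/(550×100×10³) + 1/(5500) ] = 1.43.
P = 1.43 / 0.0002055 = 6960 N.

P ≈ 6.96 kN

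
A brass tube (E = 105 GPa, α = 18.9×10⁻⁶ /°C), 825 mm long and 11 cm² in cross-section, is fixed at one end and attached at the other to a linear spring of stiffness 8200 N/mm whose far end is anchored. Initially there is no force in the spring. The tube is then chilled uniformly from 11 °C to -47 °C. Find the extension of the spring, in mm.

Free thermal contraction: δ_free = αΔT L = 18.9×10⁻⁶ × 58 × 825 = 0.9044 mm.
With a force P in the spring, the elastic change of the tube is PL/(AE) and that of the spring is P/k; compatibility requires their sum to equal δ_free.
So P = δ_free / [L/(AE) + 1/k] = 0.9044 / [ 825/(1100×105×10³) + 1/(8200) ].
P = 0.9044 / 0.0001291 = 7005 N.
Spring extension = P/k = 7005/(8200) = 0.8543 mm.

δ ≈ 0.854 mm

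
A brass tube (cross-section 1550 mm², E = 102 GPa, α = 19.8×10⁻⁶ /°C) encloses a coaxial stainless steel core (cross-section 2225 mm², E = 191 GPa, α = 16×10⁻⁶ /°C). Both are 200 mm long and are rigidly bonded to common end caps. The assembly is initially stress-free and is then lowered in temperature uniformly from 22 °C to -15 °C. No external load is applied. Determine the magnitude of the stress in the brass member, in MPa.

σ ≈ 10.5 MPa (tensile)

The brass has the larger α, so on cooling it would change length more than the stainless steel if both were free. The rigid plates force a common final length, so the brass is put into tension and the stainless steel into compression, with equal and opposite forces P (no external load).
Setting the final lengths equal and cancelling L: (α₁ − α₂)ΔT = P/(A₁E₁) + P/(A₂E₂).
|α₁ − α₂|·ΔT = 3.8×10⁻⁶ × 37 = 0.0001406.
1/(A₁E₁) + 1/(A₂E₂) = 1/(1550×102×10³) + 1/(2225×191×10³) = 8.678×10⁻⁹ N⁻¹.
So P = 0.0001406 / 8.678×10⁻⁹ = 16.2 kN.
σ_{brass} = P/A₁ = 16200/1550 = 10.45 MPa, tensile.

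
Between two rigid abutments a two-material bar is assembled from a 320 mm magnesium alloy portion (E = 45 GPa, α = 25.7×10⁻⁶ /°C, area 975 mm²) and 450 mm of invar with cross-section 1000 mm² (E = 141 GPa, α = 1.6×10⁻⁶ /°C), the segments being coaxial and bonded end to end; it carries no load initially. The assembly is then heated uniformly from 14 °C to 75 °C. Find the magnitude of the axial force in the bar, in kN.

If the supports were absent, the total length change would be Σ αᵢΔT Lᵢ = 25.7×10⁻⁶×61×320 + 1.6×10⁻⁶×61×450 = 0.5456 mm.
The rigid supports impose zero overall length change; the single axial force P common to all segments must satisfy P Σ Lᵢ/(AᵢEᵢ) = δ_free.
The series flexibility is Σ Lᵢ/(AᵢEᵢ) = 320/(975×45×10³) + 450/(1000×141×10³) = 1.048×10⁻⁵ mm/N.
So P = 0.5456 / 1.048×10⁻⁵ = 52.04 kN, compressive.

P ≈ 52 kN (compressive)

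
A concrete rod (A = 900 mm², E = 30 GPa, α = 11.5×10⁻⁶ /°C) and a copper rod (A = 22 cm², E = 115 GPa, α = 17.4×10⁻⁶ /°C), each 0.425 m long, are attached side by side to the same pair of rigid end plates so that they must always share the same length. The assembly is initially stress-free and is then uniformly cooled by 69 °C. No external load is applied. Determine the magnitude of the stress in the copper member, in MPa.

σ ≈ 4.51 MPa (tensile)

The copper has the larger α, so on cooling it would change length more than the concrete if both were free. The rigid plates force a common final length, so the copper is put into tension and the concrete into compression, with equal and opposite forces P (no external load).
Setting the final lengths equal and cancelling L: (α₁ − α₂)ΔT = P/(A₁E₁) + P/(A₂E₂).
|α₁ − α₂|·ΔT = 5.9×10⁻⁶ × 69 = 0.0004071.
1/(A₁E₁) + 1/(A₂E₂) = 1/(900×30×10³) + 1/(2200×115×10³) = 4.099×10⁻⁸ N⁻¹.
P = 0.0004071 / 4.099×10⁻⁸ = 9932 N = 9.932 kN.
σ_{copper} = P/A₂ = 9932/2200 = 4.514 MPa, tensile.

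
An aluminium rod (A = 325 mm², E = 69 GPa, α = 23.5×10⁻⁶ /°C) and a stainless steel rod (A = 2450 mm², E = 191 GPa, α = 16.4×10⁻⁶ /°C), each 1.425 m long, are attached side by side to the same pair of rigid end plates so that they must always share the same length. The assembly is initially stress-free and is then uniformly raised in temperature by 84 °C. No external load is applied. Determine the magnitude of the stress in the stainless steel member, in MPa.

The aluminium has the larger α, so on heating it would change length more than the stainless steel if both were free. The rigid plates force a common final length, so the aluminium is put into compression and the stainless steel into tension, with equal and opposite forces P (no external load).
Equating the net (thermal + elastic) strains gives |α₁ − α₂|·ΔT = P·[1/(A₁E₁) + 1/(A₂E₂)].
|α₁ − α₂|·ΔT = 7.1×10⁻⁶ × 84 = 0.0005964.
1/(A₁E₁) + 1/(A₂E₂) = 1/(325×69×10³) + 1/(2450×191×10³) = 4.673×10⁻⁸ N⁻¹.
So P = 0.0005964 / 4.673×10⁻⁸ = 12.76 kN.
σ_{stainless steel} = P/A₂ = 12760/2450 = 5.209 MPa, tensile.

σ ≈ 5.21 MPa (tensile)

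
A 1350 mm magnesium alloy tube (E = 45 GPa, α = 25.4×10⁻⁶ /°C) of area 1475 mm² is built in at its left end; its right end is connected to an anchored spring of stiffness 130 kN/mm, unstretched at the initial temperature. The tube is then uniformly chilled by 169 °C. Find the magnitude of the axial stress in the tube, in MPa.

σ ≈ 140 MPa (tensile)

If the spring were absent the tube would shorten by αΔT L = 25.4×10⁻⁶ × 169 × 1350 = 5.795 mm.
With a force P in the spring, the elastic change of the tube is PL/(AE) and that of the spring is P/k; compatibility requires their sum to equal δ_free.
So P = δ_free / [L/(AE) + 1/k] = 5.795 / [ 1350/(1475×45×10³) + 1/(130×10³) ].
P = 5.795 / 2.803×10⁻⁵ = 206700 N.
σ = P/A = 206700/1475 = 140.2 MPa.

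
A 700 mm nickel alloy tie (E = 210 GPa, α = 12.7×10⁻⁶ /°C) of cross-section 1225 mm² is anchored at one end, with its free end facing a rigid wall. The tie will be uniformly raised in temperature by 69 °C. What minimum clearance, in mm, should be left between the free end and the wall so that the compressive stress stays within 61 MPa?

g ≈ 0.41 mm

Free expansion if unrestrained: δ_free = αΔT L = 12.7×10⁻⁶ × 69 × 700 = 0.6134 mm.
A stress of 61 MPa corresponds to the wall pushing the tie back by σL/E = 61×700/(210×10³) = 0.2033 mm.
The gap must absorb the remainder: g_min = 0.6134 − 0.2033 = 0.4101 mm.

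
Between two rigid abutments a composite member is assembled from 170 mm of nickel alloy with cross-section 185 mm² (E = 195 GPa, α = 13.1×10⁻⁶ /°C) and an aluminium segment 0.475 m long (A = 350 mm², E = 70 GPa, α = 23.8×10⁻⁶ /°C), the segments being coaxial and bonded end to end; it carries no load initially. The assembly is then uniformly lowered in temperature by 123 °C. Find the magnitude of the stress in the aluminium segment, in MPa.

Free thermal contraction of the whole bar: Σ αᵢΔT Lᵢ = 13.1×10⁻⁶×123×170 + 23.8×10⁻⁶×123×475 = 1.664 mm.
Since the ends are fixed, an axial force P builds up, equal in every segment, with P · Σ Lᵢ/(AᵢEᵢ) = δ_free.
Σ Lᵢ/(AᵢEᵢ) = 170/(185×195×10³) + 475/(350×70×10³) = 2.41×10⁻⁵ mm/N.
So P = 1.664 / 2.41×10⁻⁵ = 69.06 kN, tensile.
σ_{aluminium} = P / A = 69060 / 350 = 197.3 MPa.

σ ≈ 197 MPa (tensile)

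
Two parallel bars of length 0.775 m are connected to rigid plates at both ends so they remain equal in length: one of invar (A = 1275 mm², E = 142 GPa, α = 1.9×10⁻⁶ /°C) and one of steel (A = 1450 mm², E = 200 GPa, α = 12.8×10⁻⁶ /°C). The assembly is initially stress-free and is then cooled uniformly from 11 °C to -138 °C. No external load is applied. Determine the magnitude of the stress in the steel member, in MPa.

Equilibrium of a rigid end plate with no external load gives equal and opposite internal forces ±P in the two members. Since α_{steel} > α_{invar}, cooling drives the steel into tension and the invar into compression.
Equating the net (thermal + elastic) strains gives |α₁ − α₂|·ΔT = P·[1/(A₁E₁) + 1/(A₂E₂)].
|α₁ − α₂|·ΔT = 10.9×10⁻⁶ × 149 = 0.001624.
1/(A₁E₁) + 1/(A₂E₂) = 1/(1275×142×10³) + 1/(1450×200×10³) = 8.972×10⁻⁹ N⁻¹.
P = 0.001624 / 8.972×10⁻⁹ = 181000 N = 181 kN.
σ_{steel} = P/A₂ = 181000/1450 = 124.8 MPa, tensile.

σ ≈ 125 MPa (tensile)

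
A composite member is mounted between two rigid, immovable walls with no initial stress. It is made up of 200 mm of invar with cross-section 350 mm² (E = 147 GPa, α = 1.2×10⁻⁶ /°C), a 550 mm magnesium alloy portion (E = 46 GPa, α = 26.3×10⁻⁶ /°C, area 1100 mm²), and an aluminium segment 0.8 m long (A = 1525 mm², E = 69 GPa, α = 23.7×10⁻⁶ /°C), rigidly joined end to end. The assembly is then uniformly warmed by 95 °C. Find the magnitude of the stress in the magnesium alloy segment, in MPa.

σ ≈ 130 MPa (compressive)

If the supports were absent, the total length change would be Σ αᵢΔT Lᵢ = 1.2×10⁻⁶×95×200 + 26.3×10⁻⁶×95×550 + 23.7×10⁻⁶×95×800 = 3.198 mm.
Since the ends are fixed, an axial force P builds up, equal in every segment, with P · Σ Lᵢ/(AᵢEᵢ) = δ_free.
The series flexibility is Σ Lᵢ/(AᵢEᵢ) = 200/(350×147×10³) + 550/(1100×46×10³) + 800/(1525×69×10³) = 2.236×10⁻⁵ mm/N.
So P = 3.198 / 2.236×10⁻⁵ = 143 kN, compressive.
σ_{magnesium alloy} = P / A = 143000 / 1100 = 130 MPa.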